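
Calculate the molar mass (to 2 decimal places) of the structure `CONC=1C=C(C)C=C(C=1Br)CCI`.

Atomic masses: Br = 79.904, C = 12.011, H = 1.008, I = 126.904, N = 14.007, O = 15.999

370.03

Molecular formula: C10H13BrINO.
M = 1×79.904 + 10×12.011 + 13×1.008 + 1×126.904 + 1×14.007 + 1×15.999 = 370.03 g/mol.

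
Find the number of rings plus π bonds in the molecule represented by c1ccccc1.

Molecular formula from the SMILES: C6H6.
DoU = (2C + 2 + N − H − X)/2 = (2·6 + 2 + 0 − 6 − 0)/2 = 8/2 = 4.
(Structurally: 1 ring(s) + 3 π bond(s) = 4.)

4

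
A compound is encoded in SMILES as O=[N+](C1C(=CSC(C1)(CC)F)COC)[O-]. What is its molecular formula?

C9H14FNO3S

Heavy atoms from the SMILES: 9 C, 1 F, 1 N, 3 O, 1 S.
Implicit hydrogens by atom environment:
  3 × C: 2 H each → 6
  2 × C: 3 H each → 6
  2 × C: 1 H each → 2
  2 × C: no H
  2 × O: no H
  1 × F: no H
  1 × N (charge +1): no H
  1 × O (charge -1): no H
  1 × S: no H
  Total hydrogens = 14.
Molecular formula: C9H14FNO3S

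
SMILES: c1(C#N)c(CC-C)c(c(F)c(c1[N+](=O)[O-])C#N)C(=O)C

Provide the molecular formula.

C13H10FN3O3

Heavy atoms from the SMILES: 13 C, 1 F, 3 N, 3 O.
Implicit hydrogens by atom environment:
  6 × C (aromatic): no H
  3 × C: no H
  2 × C: 3 H each → 6
  2 × C: 2 H each → 4
  2 × N: no H
  2 × O: no H
  1 × F: no H
  1 × N (charge +1): no H
  1 × O (charge -1): no H
  Total hydrogens = 10.
Molecular formula: C13H10FN3O3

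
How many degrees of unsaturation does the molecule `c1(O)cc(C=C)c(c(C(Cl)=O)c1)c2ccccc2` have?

Molecular formula from the SMILES: C15H11ClO2.
DoU = (2C + 2 + N − H − X)/2 = (2·15 + 2 + 0 − 11 − 1)/2 = 20/2 = 10.
(Structurally: 2 ring(s) + 8 π bond(s) = 10.)

10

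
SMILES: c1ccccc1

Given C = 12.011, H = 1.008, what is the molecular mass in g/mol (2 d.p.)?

Molecular formula: C6H6.
M = 6×12.011 + 6×1.008 = 78.11 g/mol.

78.11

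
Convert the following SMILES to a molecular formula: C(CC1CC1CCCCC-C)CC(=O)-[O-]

C13H23O2-

Heavy atoms from the SMILES: 13 C, 2 O.
Implicit hydrogens by atom environment:
  9 × C: 2 H each → 18
  2 × C: 1 H each → 2
  1 × C: 3 H
  1 × C: no H
  1 × O: no H
  1 × O (charge -1): no H
  Total hydrogens = 23.
Net charge -1.
Molecular formula: C13H23O2-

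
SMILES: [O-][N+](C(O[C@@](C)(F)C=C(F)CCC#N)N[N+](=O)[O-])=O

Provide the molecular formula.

Heavy atoms from the SMILES: 8 C, 2 F, 4 N, 5 O.
Implicit hydrogens by atom environment:
  3 × C: no H
  3 × O: no H
  2 × C: 2 H each → 4
  2 × C: 1 H each → 2
  2 × F: no H
  2 × N (charge +1): no H
  2 × O (charge -1): no H
  1 × C: 3 H
  1 × N: 1 H
  1 × N: no H
  Total hydrogens = 10.
Molecular formula: C8H10F2N4O5

C8H10F2N4O5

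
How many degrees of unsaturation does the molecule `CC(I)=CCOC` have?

Molecular formula from the SMILES: C5H9IO.
DoU = (2C + 2 + N − H − X)/2 = (2·5 + 2 + 0 − 9 − 1)/2 = 2/2 = 1.
(Structurally: 0 ring(s) + 1 π bond(s) = 1.)

1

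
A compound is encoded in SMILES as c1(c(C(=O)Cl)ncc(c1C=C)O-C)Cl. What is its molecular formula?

Heavy atoms from the SMILES: 9 C, 2 Cl, 1 N, 2 O.
Implicit hydrogens by atom environment:
  4 × C (aromatic): no H
  2 × Cl: no H
  2 × O: no H
  1 × C: 3 H
  1 × C: 2 H
  1 × C (aromatic): 1 H
  1 × C: 1 H
  1 × C: no H
  1 × N (aromatic): no H
  Total hydrogens = 7.
Molecular formula: C9H7Cl2NO2

C9H7Cl2NO2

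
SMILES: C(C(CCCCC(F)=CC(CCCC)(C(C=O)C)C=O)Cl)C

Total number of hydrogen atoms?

30

Hydrogens are implicit in SMILES; fill each atom to its normal valence:
  8 × C: 2 H each → 16
  5 × C: 1 H each → 5
  3 × C: 3 H each → 9
  2 × C: no H
  2 × O: no H
  1 × Cl: no H
  1 × F: no H
  Total hydrogens = 30.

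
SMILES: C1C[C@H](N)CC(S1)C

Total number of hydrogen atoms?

13

Hydrogens are implicit in SMILES; fill each atom to its normal valence:
  3 × C: 2 H each → 6
  2 × C: 1 H each → 2
  1 × C: 3 H
  1 × N: 2 H
  1 × S: no H
  Total hydrogens = 13.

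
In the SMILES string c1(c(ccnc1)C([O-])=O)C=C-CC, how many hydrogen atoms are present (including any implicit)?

10

Hydrogens are implicit in SMILES; fill each atom to its normal valence:
  3 × C (aromatic): 1 H each → 3
  2 × C: 1 H each → 2
  2 × C (aromatic): no H
  1 × C: 3 H
  1 × C: 2 H
  1 × C: no H
  1 × N (aromatic): no H
  1 × O: no H
  1 × O (charge -1): no H
  Total hydrogens = 10.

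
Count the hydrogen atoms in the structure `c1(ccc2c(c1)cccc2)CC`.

12

Hydrogens are implicit in SMILES; fill each atom to its normal valence:
  7 × C (aromatic): 1 H each → 7
  3 × C (aromatic): no H
  1 × C: 3 H
  1 × C: 2 H
  Total hydrogens = 12.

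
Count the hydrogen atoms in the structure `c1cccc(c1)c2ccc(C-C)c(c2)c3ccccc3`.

Hydrogens are implicit in SMILES; fill each atom to its normal valence:
  13 × C (aromatic): 1 H each → 13
  5 × C (aromatic): no H
  1 × C: 3 H
  1 × C: 2 H
  Total hydrogens = 18.

18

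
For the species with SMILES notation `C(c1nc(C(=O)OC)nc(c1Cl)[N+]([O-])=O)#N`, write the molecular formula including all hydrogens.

Heavy atoms from the SMILES: 7 C, 1 Cl, 4 N, 4 O.
Implicit hydrogens by atom environment:
  4 × C (aromatic): no H
  3 × O: no H
  2 × C: no H
  2 × N (aromatic): no H
  1 × C: 3 H
  1 × Cl: no H
  1 × N (charge +1): no H
  1 × N: no H
  1 × O (charge -1): no H
  Total hydrogens = 3.
Molecular formula: C7H3ClN4O4

C7H3ClN4O4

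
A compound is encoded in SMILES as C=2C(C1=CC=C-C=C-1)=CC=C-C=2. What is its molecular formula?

Heavy atoms from the SMILES: 12 C.
Implicit hydrogens by atom environment:
  10 × C (aromatic): 1 H each → 10
  2 × C (aromatic): no H
  Total hydrogens = 10.
Molecular formula: C12H10

C12H10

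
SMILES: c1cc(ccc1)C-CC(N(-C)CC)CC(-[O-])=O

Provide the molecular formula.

Heavy atoms from the SMILES: 14 C, 1 N, 2 O.
Implicit hydrogens by atom environment:
  5 × C (aromatic): 1 H each → 5
  4 × C: 2 H each → 8
  2 × C: 3 H each → 6
  1 × C: 1 H
  1 × C: no H
  1 × C (aromatic): no H
  1 × N: no H
  1 × O: no H
  1 × O (charge -1): no H
  Total hydrogens = 20.
Net charge -1.
Molecular formula: C14H20NO2-

C14H20NO2-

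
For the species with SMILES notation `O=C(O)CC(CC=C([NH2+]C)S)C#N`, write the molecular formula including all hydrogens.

Heavy atoms from the SMILES: 8 C, 2 N, 2 O, 1 S.
Implicit hydrogens by atom environment:
  3 × C: no H
  2 × C: 2 H each → 4
  2 × C: 1 H each → 2
  1 × C: 3 H
  1 × N (charge +1): 2 H
  1 × N: no H
  1 × O: 1 H
  1 × O: no H
  1 × S: 1 H
  Total hydrogens = 13.
Net charge +1.
Molecular formula: C8H13N2O2S+

C8H13N2O2S+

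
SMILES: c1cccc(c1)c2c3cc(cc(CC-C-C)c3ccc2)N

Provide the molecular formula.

C20H21N

Heavy atoms from the SMILES: 20 C, 1 N.
Implicit hydrogens by atom environment:
  10 × C (aromatic): 1 H each → 10
  6 × C (aromatic): no H
  3 × C: 2 H each → 6
  1 × C: 3 H
  1 × N: 2 H
  Total hydrogens = 21.
Molecular formula: C20H21N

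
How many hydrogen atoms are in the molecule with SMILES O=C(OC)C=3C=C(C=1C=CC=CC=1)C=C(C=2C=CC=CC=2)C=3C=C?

Hydrogens are implicit in SMILES; fill each atom to its normal valence:
  12 × C (aromatic): 1 H each → 12
  6 × C (aromatic): no H
  2 × O: no H
  1 × C: 3 H
  1 × C: 2 H
  1 × C: 1 H
  1 × C: no H
  Total hydrogens = 18.

18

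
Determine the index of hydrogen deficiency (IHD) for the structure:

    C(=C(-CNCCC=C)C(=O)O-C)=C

4

Molecular formula from the SMILES: C10H15NO2.
DoU = (2C + 2 + N − H − X)/2 = (2·10 + 2 + 1 − 15 − 0)/2 = 8/2 = 4.
(Structurally: 0 ring(s) + 4 π bond(s) = 4.)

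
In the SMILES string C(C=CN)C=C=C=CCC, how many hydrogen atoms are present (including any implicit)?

Hydrogens are implicit in SMILES; fill each atom to its normal valence:
  4 × C: 1 H each → 4
  2 × C: 2 H each → 4
  2 × C: no H
  1 × C: 3 H
  1 × N: 2 H
  Total hydrogens = 13.

13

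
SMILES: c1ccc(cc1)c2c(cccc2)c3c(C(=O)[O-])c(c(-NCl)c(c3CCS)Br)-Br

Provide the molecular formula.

Heavy atoms from the SMILES: 2 Br, 21 C, 1 Cl, 1 N, 2 O, 1 S.
Implicit hydrogens by atom environment:
  9 × C (aromatic): 1 H each → 9
  9 × C (aromatic): no H
  2 × Br: no H
  2 × C: 2 H each → 4
  1 × C: no H
  1 × Cl: no H
  1 × N: 1 H
  1 × O: no H
  1 × O (charge -1): no H
  1 × S: 1 H
  Total hydrogens = 15.
Net charge -1.
Molecular formula: C21H15Br2ClNO2S-

C21H15Br2ClNO2S-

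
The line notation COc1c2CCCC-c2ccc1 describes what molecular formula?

Heavy atoms from the SMILES: 11 C, 1 O.
Implicit hydrogens by atom environment:
  4 × C: 2 H each → 8
  3 × C (aromatic): 1 H each → 3
  3 × C (aromatic): no H
  1 × C: 3 H
  1 × O: no H
  Total hydrogens = 14.
Molecular formula: C11H14O

C11H14O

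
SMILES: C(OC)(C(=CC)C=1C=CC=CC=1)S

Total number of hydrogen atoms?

Hydrogens are implicit in SMILES; fill each atom to its normal valence:
  5 × C (aromatic): 1 H each → 5
  2 × C: 3 H each → 6
  2 × C: 1 H each → 2
  1 × C: no H
  1 × C (aromatic): no H
  1 × O: no H
  1 × S: 1 H
  Total hydrogens = 14.

14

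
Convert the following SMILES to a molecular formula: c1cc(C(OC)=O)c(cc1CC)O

Heavy atoms from the SMILES: 10 C, 3 O.
Implicit hydrogens by atom environment:
  3 × C (aromatic): 1 H each → 3
  3 × C (aromatic): no H
  2 × C: 3 H each → 6
  2 × O: no H
  1 × C: 2 H
  1 × C: no H
  1 × O: 1 H
  Total hydrogens = 12.
Molecular formula: C10H12O3

C10H12O3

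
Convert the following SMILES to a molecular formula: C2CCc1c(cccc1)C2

C10H12

Heavy atoms from the SMILES: 10 C.
Implicit hydrogens by atom environment:
  4 × C: 2 H each → 8
  4 × C (aromatic): 1 H each → 4
  2 × C (aromatic): no H
  Total hydrogens = 12.
Molecular formula: C10H12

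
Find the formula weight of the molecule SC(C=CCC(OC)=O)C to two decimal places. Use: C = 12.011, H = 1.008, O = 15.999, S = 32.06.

Molecular formula: C7H12O2S.
M = 7×12.011 + 12×1.008 + 2×15.999 + 1×32.06 = 160.23 g/mol.

160.23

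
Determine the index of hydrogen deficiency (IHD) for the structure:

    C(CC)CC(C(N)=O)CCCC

1

Molecular formula from the SMILES: C10H21NO.
DoU = (2C + 2 + N − H − X)/2 = (2·10 + 2 + 1 − 21 − 0)/2 = 2/2 = 1.
(Structurally: 0 ring(s) + 1 π bond(s) = 1.)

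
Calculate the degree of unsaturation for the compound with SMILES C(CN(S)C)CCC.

Molecular formula from the SMILES: C6H15NS.
DoU = (2C + 2 + N − H − X)/2 = (2·6 + 2 + 1 − 15 − 0)/2 = 0/2 = 0.
(Structurally: 0 ring(s) + 0 π bond(s) = 0.)

0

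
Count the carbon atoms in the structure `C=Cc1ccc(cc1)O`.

The symbol for carbon appears 8 times in the SMILES. Lowercase c denotes aromatic carbon and counts toward C.

8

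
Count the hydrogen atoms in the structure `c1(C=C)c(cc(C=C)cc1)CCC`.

Hydrogens are implicit in SMILES; fill each atom to its normal valence:
  4 × C: 2 H each → 8
  3 × C (aromatic): 1 H each → 3
  3 × C (aromatic): no H
  2 × C: 1 H each → 2
  1 × C: 3 H
  Total hydrogens = 16.

16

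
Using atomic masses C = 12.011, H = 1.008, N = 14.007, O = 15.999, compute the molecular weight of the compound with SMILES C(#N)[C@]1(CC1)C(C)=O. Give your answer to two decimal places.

Molecular formula: C6H7NO.
M = 6×12.011 + 7×1.008 + 1×14.007 + 1×15.999 = 109.13 g/mol.

109.13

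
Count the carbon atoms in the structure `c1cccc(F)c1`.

The symbol for carbon appears 6 times in the SMILES. Lowercase c denotes aromatic carbon and counts toward C.

6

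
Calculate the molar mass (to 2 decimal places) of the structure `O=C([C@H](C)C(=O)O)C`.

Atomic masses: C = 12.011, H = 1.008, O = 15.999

Molecular formula: C5H8O3.
M = 5×12.011 + 8×1.008 + 3×15.999 = 116.12 g/mol.

116.12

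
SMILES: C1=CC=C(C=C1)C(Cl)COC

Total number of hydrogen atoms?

11

Hydrogens are implicit in SMILES; fill each atom to its normal valence:
  5 × C (aromatic): 1 H each → 5
  1 × C: 3 H
  1 × C: 2 H
  1 × C: 1 H
  1 × C (aromatic): no H
  1 × Cl: no H
  1 × O: no H
  Total hydrogens = 11.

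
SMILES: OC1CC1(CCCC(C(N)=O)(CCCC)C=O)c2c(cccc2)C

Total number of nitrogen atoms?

1

The symbol for nitrogen appears 1 time in the SMILES.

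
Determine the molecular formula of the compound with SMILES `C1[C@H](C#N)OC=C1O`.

Heavy atoms from the SMILES: 5 C, 1 N, 2 O.
Implicit hydrogens by atom environment:
  2 × C: 1 H each → 2
  2 × C: no H
  1 × C: 2 H
  1 × N: no H
  1 × O: 1 H
  1 × O: no H
  Total hydrogens = 5.
Molecular formula: C5H5NO2

C5H5NO2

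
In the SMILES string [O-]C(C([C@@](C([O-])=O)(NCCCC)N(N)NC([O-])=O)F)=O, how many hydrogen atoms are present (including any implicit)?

Hydrogens are implicit in SMILES; fill each atom to its normal valence:
  4 × C: no H
  3 × C: 2 H each → 6
  3 × O: no H
  3 × O (charge -1): no H
  2 × N: 1 H each → 2
  1 × C: 3 H
  1 × C: 1 H
  1 × F: no H
  1 × N: 2 H
  1 × N: no H
  Total hydrogens = 14.

14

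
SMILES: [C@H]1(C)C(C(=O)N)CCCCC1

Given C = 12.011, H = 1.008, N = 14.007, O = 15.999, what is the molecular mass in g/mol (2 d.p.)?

Molecular formula: C9H17NO.
M = 9×12.011 + 17×1.008 + 1×14.007 + 1×15.999 = 155.24 g/mol.

155.24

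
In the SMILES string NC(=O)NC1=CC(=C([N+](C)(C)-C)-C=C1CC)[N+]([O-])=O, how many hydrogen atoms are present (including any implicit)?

19

Hydrogens are implicit in SMILES; fill each atom to its normal valence:
  4 × C: 3 H each → 12
  4 × C (aromatic): no H
  2 × C (aromatic): 1 H each → 2
  2 × N (charge +1): no H
  2 × O: no H
  1 × C: 2 H
  1 × C: no H
  1 × N: 2 H
  1 × N: 1 H
  1 × O (charge -1): no H
  Total hydrogens = 19.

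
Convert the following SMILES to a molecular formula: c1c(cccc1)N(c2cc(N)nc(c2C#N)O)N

Heavy atoms from the SMILES: 12 C, 5 N, 1 O.
Implicit hydrogens by atom environment:
  6 × C (aromatic): 1 H each → 6
  5 × C (aromatic): no H
  2 × N: 2 H each → 4
  2 × N: no H
  1 × C: no H
  1 × N (aromatic): no H
  1 × O: 1 H
  Total hydrogens = 11.
Molecular formula: C12H11N5O

C12H11N5O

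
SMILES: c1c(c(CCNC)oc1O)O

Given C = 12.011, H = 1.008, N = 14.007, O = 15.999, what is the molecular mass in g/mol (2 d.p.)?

157.17

Molecular formula: C7H11NO3.
M = 7×12.011 + 11×1.008 + 1×14.007 + 3×15.999 = 157.17 g/mol.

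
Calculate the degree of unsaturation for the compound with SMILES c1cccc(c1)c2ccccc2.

8

Molecular formula from the SMILES: C12H10.
DoU = (2C + 2 + N − H − X)/2 = (2·12 + 2 + 0 − 10 − 0)/2 = 16/2 = 8.
(Structurally: 2 ring(s) + 6 π bond(s) = 8.)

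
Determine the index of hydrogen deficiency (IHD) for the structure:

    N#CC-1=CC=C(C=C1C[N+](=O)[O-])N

Molecular formula from the SMILES: C8H7N3O2.
DoU = (2C + 2 + N − H − X)/2 = (2·8 + 2 + 3 − 7 − 0)/2 = 14/2 = 7.
(Structurally: 1 ring(s) + 6 π bond(s) = 7.)

7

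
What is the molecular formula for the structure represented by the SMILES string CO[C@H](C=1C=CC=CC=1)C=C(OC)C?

Heavy atoms from the SMILES: 12 C, 2 O.
Implicit hydrogens by atom environment:
  5 × C (aromatic): 1 H each → 5
  3 × C: 3 H each → 9
  2 × C: 1 H each → 2
  2 × O: no H
  1 × C: no H
  1 × C (aromatic): no H
  Total hydrogens = 16.
Molecular formula: C12H16O2

C12H16O2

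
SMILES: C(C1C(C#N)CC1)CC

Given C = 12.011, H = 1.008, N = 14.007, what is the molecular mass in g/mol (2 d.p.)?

Molecular formula: C8H13N.
M = 8×12.011 + 13×1.008 + 1×14.007 = 123.20 g/mol.

123.20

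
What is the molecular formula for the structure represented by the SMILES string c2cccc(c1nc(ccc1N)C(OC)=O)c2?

C13H12N2O2

Heavy atoms from the SMILES: 13 C, 2 N, 2 O.
Implicit hydrogens by atom environment:
  7 × C (aromatic): 1 H each → 7
  4 × C (aromatic): no H
  2 × O: no H
  1 × C: 3 H
  1 × C: no H
  1 × N: 2 H
  1 × N (aromatic): no H
  Total hydrogens = 12.
Molecular formula: C13H12N2O2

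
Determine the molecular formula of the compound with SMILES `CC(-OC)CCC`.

C6H14O

Heavy atoms from the SMILES: 6 C, 1 O.
Implicit hydrogens by atom environment:
  3 × C: 3 H each → 9
  2 × C: 2 H each → 4
  1 × C: 1 H
  1 × O: no H
  Total hydrogens = 14.
Molecular formula: C6H14O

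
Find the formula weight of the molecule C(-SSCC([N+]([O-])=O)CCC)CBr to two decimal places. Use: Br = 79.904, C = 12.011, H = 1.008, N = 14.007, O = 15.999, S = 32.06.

288.22

Molecular formula: C7H14BrNO2S2.
M = 1×79.904 + 7×12.011 + 14×1.008 + 1×14.007 + 2×15.999 + 2×32.06 = 288.22 g/mol.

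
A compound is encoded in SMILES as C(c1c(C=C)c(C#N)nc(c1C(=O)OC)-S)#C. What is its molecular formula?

C12H8N2O2S

Heavy atoms from the SMILES: 12 C, 2 N, 2 O, 1 S.
Implicit hydrogens by atom environment:
  5 × C (aromatic): no H
  3 × C: no H
  2 × C: 1 H each → 2
  2 × O: no H
  1 × C: 3 H
  1 × C: 2 H
  1 × N (aromatic): no H
  1 × N: no H
  1 × S: 1 H
  Total hydrogens = 8.
Molecular formula: C12H8N2O2S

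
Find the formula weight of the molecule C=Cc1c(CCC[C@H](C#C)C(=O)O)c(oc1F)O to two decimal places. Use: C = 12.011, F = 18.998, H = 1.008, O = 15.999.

252.24

Molecular formula: C13H13FO4.
M = 13×12.011 + 1×18.998 + 13×1.008 + 4×15.999 = 252.24 g/mol.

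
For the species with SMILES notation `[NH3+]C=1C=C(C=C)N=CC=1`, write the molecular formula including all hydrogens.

C7H9N2+

Heavy atoms from the SMILES: 7 C, 2 N.
Implicit hydrogens by atom environment:
  3 × C (aromatic): 1 H each → 3
  2 × C (aromatic): no H
  1 × C: 2 H
  1 × C: 1 H
  1 × N (charge +1): 3 H
  1 × N (aromatic): no H
  Total hydrogens = 9.
Net charge +1.
Molecular formula: C7H9N2+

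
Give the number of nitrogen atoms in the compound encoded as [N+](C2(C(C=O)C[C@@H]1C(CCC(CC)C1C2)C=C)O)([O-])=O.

1

The symbol for nitrogen appears 1 time in the SMILES.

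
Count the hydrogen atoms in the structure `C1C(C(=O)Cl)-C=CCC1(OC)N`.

12

Hydrogens are implicit in SMILES; fill each atom to its normal valence:
  3 × C: 1 H each → 3
  2 × C: 2 H each → 4
  2 × C: no H
  2 × O: no H
  1 × C: 3 H
  1 × Cl: no H
  1 × N: 2 H
  Total hydrogens = 12.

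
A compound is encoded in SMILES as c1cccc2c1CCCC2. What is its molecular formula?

C10H12

Heavy atoms from the SMILES: 10 C.
Implicit hydrogens by atom environment:
  4 × C: 2 H each → 8
  4 × C (aromatic): 1 H each → 4
  2 × C (aromatic): no H
  Total hydrogens = 12.
Molecular formula: C10H12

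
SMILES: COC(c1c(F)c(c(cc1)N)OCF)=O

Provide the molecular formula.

Heavy atoms from the SMILES: 9 C, 2 F, 1 N, 3 O.
Implicit hydrogens by atom environment:
  4 × C (aromatic): no H
  3 × O: no H
  2 × C (aromatic): 1 H each → 2
  2 × F: no H
  1 × C: 3 H
  1 × C: 2 H
  1 × C: no H
  1 × N: 2 H
  Total hydrogens = 9.
Molecular formula: C9H9F2NO3

C9H9F2NO3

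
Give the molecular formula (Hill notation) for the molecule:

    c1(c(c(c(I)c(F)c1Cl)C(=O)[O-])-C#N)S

C8HClFINO2S-

Heavy atoms from the SMILES: 8 C, 1 Cl, 1 F, 1 I, 1 N, 2 O, 1 S.
Implicit hydrogens by atom environment:
  6 × C (aromatic): no H
  2 × C: no H
  1 × Cl: no H
  1 × F: no H
  1 × I: no H
  1 × N: no H
  1 × O: no H
  1 × O (charge -1): no H
  1 × S: 1 H
  Total hydrogens = 1.
Net charge -1.
Molecular formula: C8HClFINO2S-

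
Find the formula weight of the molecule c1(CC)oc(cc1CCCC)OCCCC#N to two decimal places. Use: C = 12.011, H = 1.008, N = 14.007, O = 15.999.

235.33

Molecular formula: C14H21NO2.
M = 14×12.011 + 21×1.008 + 1×14.007 + 2×15.999 = 235.33 g/mol.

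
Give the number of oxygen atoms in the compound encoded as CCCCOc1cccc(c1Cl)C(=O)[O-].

The symbol for oxygen appears 3 times in the SMILES.

3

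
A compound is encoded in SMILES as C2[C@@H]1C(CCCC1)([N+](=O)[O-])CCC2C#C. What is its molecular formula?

C12H17NO2

Heavy atoms from the SMILES: 12 C, 1 N, 2 O.
Implicit hydrogens by atom environment:
  7 × C: 2 H each → 14
  3 × C: 1 H each → 3
  2 × C: no H
  1 × N (charge +1): no H
  1 × O: no H
  1 × O (charge -1): no H
  Total hydrogens = 17.
Molecular formula: C12H17NO2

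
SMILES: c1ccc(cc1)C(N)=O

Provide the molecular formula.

Heavy atoms from the SMILES: 7 C, 1 N, 1 O.
Implicit hydrogens by atom environment:
  5 × C (aromatic): 1 H each → 5
  1 × C (aromatic): no H
  1 × C: no H
  1 × N: 2 H
  1 × O: no H
  Total hydrogens = 7.
Molecular formula: C7H7NO

C7H7NO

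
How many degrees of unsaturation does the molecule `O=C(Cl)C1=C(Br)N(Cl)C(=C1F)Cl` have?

4

Molecular formula from the SMILES: C5BrCl3FNO.
DoU = (2C + 2 + N − H − X)/2 = (2·5 + 2 + 1 − 0 − 5)/2 = 8/2 = 4.
(Structurally: 1 ring(s) + 3 π bond(s) = 4.)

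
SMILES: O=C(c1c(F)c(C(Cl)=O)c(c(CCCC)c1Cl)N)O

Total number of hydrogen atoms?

12

Hydrogens are implicit in SMILES; fill each atom to its normal valence:
  6 × C (aromatic): no H
  3 × C: 2 H each → 6
  2 × C: no H
  2 × Cl: no H
  2 × O: no H
  1 × C: 3 H
  1 × F: no H
  1 × N: 2 H
  1 × O: 1 H
  Total hydrogens = 12.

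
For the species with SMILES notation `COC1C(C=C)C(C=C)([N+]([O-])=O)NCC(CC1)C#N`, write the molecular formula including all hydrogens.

Heavy atoms from the SMILES: 13 C, 3 N, 3 O.
Implicit hydrogens by atom environment:
  5 × C: 2 H each → 10
  5 × C: 1 H each → 5
  2 × C: no H
  2 × O: no H
  1 × C: 3 H
  1 × N: 1 H
  1 × N (charge +1): no H
  1 × N: no H
  1 × O (charge -1): no H
  Total hydrogens = 19.
Molecular formula: C13H19N3O3

C13H19N3O3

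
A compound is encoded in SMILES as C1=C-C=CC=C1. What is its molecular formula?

C6H6

Heavy atoms from the SMILES: 6 C.
Implicit hydrogens by atom environment:
  6 × C (aromatic): 1 H each → 6
  Total hydrogens = 6.
Molecular formula: C6H6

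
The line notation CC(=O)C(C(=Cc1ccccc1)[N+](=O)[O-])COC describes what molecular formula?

C13H15NO4

Heavy atoms from the SMILES: 13 C, 1 N, 4 O.
Implicit hydrogens by atom environment:
  5 × C (aromatic): 1 H each → 5
  3 × O: no H
  2 × C: 3 H each → 6
  2 × C: 1 H each → 2
  2 × C: no H
  1 × C: 2 H
  1 × C (aromatic): no H
  1 × N (charge +1): no H
  1 × O (charge -1): no H
  Total hydrogens = 15.
Molecular formula: C13H15NO4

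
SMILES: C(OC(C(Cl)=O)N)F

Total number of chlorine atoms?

The symbol for chlorine appears 1 time in the SMILES.

1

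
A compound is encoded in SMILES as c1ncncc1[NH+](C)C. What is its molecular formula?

Heavy atoms from the SMILES: 6 C, 3 N.
Implicit hydrogens by atom environment:
  3 × C (aromatic): 1 H each → 3
  2 × C: 3 H each → 6
  2 × N (aromatic): no H
  1 × C (aromatic): no H
  1 × N (charge +1): 1 H
  Total hydrogens = 10.
Net charge +1.
Molecular formula: C6H10N3+

C6H10N3+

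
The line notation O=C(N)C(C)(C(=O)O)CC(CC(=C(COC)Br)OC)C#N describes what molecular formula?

Heavy atoms from the SMILES: 1 Br, 13 C, 2 N, 5 O.
Implicit hydrogens by atom environment:
  6 × C: no H
  4 × O: no H
  3 × C: 3 H each → 9
  3 × C: 2 H each → 6
  1 × Br: no H
  1 × C: 1 H
  1 × N: 2 H
  1 × N: no H
  1 × O: 1 H
  Total hydrogens = 19.
Molecular formula: C13H19BrN2O5

C13H19BrN2O5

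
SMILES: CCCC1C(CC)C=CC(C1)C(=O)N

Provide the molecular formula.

Heavy atoms from the SMILES: 12 C, 1 N, 1 O.
Implicit hydrogens by atom environment:
  5 × C: 1 H each → 5
  4 × C: 2 H each → 8
  2 × C: 3 H each → 6
  1 × C: no H
  1 × N: 2 H
  1 × O: no H
  Total hydrogens = 21.
Molecular formula: C12H21NO

C12H21NO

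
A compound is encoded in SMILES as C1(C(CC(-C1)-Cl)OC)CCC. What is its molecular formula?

C9H17ClO

Heavy atoms from the SMILES: 9 C, 1 Cl, 1 O.
Implicit hydrogens by atom environment:
  4 × C: 2 H each → 8
  3 × C: 1 H each → 3
  2 × C: 3 H each → 6
  1 × Cl: no H
  1 × O: no H
  Total hydrogens = 17.
Molecular formula: C9H17ClO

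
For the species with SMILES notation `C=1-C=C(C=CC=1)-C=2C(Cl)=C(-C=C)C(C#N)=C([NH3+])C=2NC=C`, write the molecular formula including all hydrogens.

C17H15ClN3+

Heavy atoms from the SMILES: 17 C, 1 Cl, 3 N.
Implicit hydrogens by atom environment:
  7 × C (aromatic): no H
  5 × C (aromatic): 1 H each → 5
  2 × C: 2 H each → 4
  2 × C: 1 H each → 2
  1 × C: no H
  1 × Cl: no H
  1 × N (charge +1): 3 H
  1 × N: 1 H
  1 × N: no H
  Total hydrogens = 15.
Net charge +1.
Molecular formula: C17H15ClN3+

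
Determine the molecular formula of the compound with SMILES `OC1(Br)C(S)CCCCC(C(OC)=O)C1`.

C10H17BrO3S

Heavy atoms from the SMILES: 1 Br, 10 C, 3 O, 1 S.
Implicit hydrogens by atom environment:
  5 × C: 2 H each → 10
  2 × C: 1 H each → 2
  2 × C: no H
  2 × O: no H
  1 × Br: no H
  1 × C: 3 H
  1 × O: 1 H
  1 × S: 1 H
  Total hydrogens = 17.
Molecular formula: C10H17BrO3S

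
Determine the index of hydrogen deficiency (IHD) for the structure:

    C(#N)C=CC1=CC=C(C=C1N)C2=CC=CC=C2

Molecular formula from the SMILES: C15H12N2.
DoU = (2C + 2 + N − H − X)/2 = (2·15 + 2 + 2 − 12 − 0)/2 = 22/2 = 11.
(Structurally: 2 ring(s) + 9 π bond(s) = 11.)

11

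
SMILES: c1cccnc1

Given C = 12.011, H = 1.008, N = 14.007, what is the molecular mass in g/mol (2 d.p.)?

Molecular formula: C5H5N.
M = 5×12.011 + 5×1.008 + 1×14.007 = 79.10 g/mol.

79.10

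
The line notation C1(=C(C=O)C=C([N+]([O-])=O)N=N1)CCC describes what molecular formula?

C8H9N3O3

Heavy atoms from the SMILES: 8 C, 3 N, 3 O.
Implicit hydrogens by atom environment:
  3 × C (aromatic): no H
  2 × C: 2 H each → 4
  2 × N (aromatic): no H
  2 × O: no H
  1 × C: 3 H
  1 × C (aromatic): 1 H
  1 × C: 1 H
  1 × N (charge +1): no H
  1 × O (charge -1): no H
  Total hydrogens = 9.
Molecular formula: C8H9N3O3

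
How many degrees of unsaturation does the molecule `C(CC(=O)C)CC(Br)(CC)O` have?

Molecular formula from the SMILES: C8H15BrO2.
DoU = (2C + 2 + N − H − X)/2 = (2·8 + 2 + 0 − 15 − 1)/2 = 2/2 = 1.
(Structurally: 0 ring(s) + 1 π bond(s) = 1.)

1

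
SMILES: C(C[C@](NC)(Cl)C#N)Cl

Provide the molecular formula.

C5H8Cl2N2

Heavy atoms from the SMILES: 5 C, 2 Cl, 2 N.
Implicit hydrogens by atom environment:
  2 × C: 2 H each → 4
  2 × C: no H
  2 × Cl: no H
  1 × C: 3 H
  1 × N: 1 H
  1 × N: no H
  Total hydrogens = 8.
Molecular formula: C5H8Cl2N2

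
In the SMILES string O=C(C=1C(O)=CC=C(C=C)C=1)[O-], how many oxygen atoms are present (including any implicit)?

3

The symbol for oxygen appears 3 times in the SMILES.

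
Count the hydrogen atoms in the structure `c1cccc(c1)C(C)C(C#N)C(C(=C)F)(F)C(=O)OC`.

Hydrogens are implicit in SMILES; fill each atom to its normal valence:
  5 × C (aromatic): 1 H each → 5
  4 × C: no H
  2 × C: 3 H each → 6
  2 × C: 1 H each → 2
  2 × F: no H
  2 × O: no H
  1 × C: 2 H
  1 × C (aromatic): no H
  1 × N: no H
  Total hydrogens = 15.

15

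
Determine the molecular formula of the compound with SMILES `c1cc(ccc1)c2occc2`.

C10H8O

Heavy atoms from the SMILES: 10 C, 1 O.
Implicit hydrogens by atom environment:
  8 × C (aromatic): 1 H each → 8
  2 × C (aromatic): no H
  1 × O (aromatic): no H
  Total hydrogens = 8.
Molecular formula: C10H8O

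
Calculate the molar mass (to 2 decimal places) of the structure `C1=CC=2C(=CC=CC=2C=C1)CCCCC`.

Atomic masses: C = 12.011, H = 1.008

Molecular formula: C15H18.
M = 15×12.011 + 18×1.008 = 198.31 g/mol.

198.31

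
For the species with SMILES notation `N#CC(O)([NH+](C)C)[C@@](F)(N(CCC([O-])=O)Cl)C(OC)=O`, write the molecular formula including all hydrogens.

Heavy atoms from the SMILES: 10 C, 1 Cl, 1 F, 3 N, 5 O.
Implicit hydrogens by atom environment:
  5 × C: no H
  3 × C: 3 H each → 9
  3 × O: no H
  2 × C: 2 H each → 4
  2 × N: no H
  1 × Cl: no H
  1 × F: no H
  1 × N (charge +1): 1 H
  1 × O: 1 H
  1 × O (charge -1): no H
  Total hydrogens = 15.
Molecular formula: C10H15ClFN3O5

C10H15ClFN3O5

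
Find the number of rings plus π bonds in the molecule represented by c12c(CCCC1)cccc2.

Molecular formula from the SMILES: C10H12.
DoU = (2C + 2 + N − H − X)/2 = (2·10 + 2 + 0 − 12 − 0)/2 = 10/2 = 5.
(Structurally: 2 ring(s) + 3 π bond(s) = 5.)

5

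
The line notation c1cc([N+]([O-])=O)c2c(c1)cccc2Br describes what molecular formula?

Heavy atoms from the SMILES: 1 Br, 10 C, 1 N, 2 O.
Implicit hydrogens by atom environment:
  6 × C (aromatic): 1 H each → 6
  4 × C (aromatic): no H
  1 × Br: no H
  1 × N (charge +1): no H
  1 × O: no H
  1 × O (charge -1): no H
  Total hydrogens = 6.
Molecular formula: C10H6BrNO2

C10H6BrNO2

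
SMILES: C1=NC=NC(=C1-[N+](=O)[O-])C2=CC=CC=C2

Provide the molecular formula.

Heavy atoms from the SMILES: 10 C, 3 N, 2 O.
Implicit hydrogens by atom environment:
  7 × C (aromatic): 1 H each → 7
  3 × C (aromatic): no H
  2 × N (aromatic): no H
  1 × N (charge +1): no H
  1 × O: no H
  1 × O (charge -1): no H
  Total hydrogens = 7.
Molecular formula: C10H7N3O2

C10H7N3O2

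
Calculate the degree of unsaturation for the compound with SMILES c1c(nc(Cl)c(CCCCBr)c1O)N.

Molecular formula from the SMILES: C9H12BrClN2O.
DoU = (2C + 2 + N − H − X)/2 = (2·9 + 2 + 2 − 12 − 2)/2 = 8/2 = 4.
(Structurally: 1 ring(s) + 3 π bond(s) = 4.)

4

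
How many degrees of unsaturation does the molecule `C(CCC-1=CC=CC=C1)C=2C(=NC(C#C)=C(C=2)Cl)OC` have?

Molecular formula from the SMILES: C17H16ClNO.
DoU = (2C + 2 + N − H − X)/2 = (2·17 + 2 + 1 − 16 − 1)/2 = 20/2 = 10.
(Structurally: 2 ring(s) + 8 π bond(s) = 10.)

10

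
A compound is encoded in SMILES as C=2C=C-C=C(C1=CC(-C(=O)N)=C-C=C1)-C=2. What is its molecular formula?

Heavy atoms from the SMILES: 13 C, 1 N, 1 O.
Implicit hydrogens by atom environment:
  9 × C (aromatic): 1 H each → 9
  3 × C (aromatic): no H
  1 × C: no H
  1 × N: 2 H
  1 × O: no H
  Total hydrogens = 11.
Molecular formula: C13H11NO

C13H11NO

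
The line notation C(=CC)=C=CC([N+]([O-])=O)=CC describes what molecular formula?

Heavy atoms from the SMILES: 8 C, 1 N, 2 O.
Implicit hydrogens by atom environment:
  3 × C: 1 H each → 3
  3 × C: no H
  2 × C: 3 H each → 6
  1 × N (charge +1): no H
  1 × O: no H
  1 × O (charge -1): no H
  Total hydrogens = 9.
Molecular formula: C8H9NO2

C8H9NO2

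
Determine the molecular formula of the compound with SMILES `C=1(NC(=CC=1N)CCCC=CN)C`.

Heavy atoms from the SMILES: 10 C, 3 N.
Implicit hydrogens by atom environment:
  3 × C: 2 H each → 6
  3 × C (aromatic): no H
  2 × C: 1 H each → 2
  2 × N: 2 H each → 4
  1 × C: 3 H
  1 × C (aromatic): 1 H
  1 × N (aromatic): 1 H
  Total hydrogens = 17.
Molecular formula: C10H17N3

C10H17N3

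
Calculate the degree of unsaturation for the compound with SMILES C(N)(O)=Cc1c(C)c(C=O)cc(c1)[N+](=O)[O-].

7

Molecular formula from the SMILES: C10H10N2O4.
DoU = (2C + 2 + N − H − X)/2 = (2·10 + 2 + 2 − 10 − 0)/2 = 14/2 = 7.
(Structurally: 1 ring(s) + 6 π bond(s) = 7.)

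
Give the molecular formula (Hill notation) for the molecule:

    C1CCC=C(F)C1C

Heavy atoms from the SMILES: 7 C, 1 F.
Implicit hydrogens by atom environment:
  3 × C: 2 H each → 6
  2 × C: 1 H each → 2
  1 × C: 3 H
  1 × C: no H
  1 × F: no H
  Total hydrogens = 11.
Molecular formula: C7H11F

C7H11F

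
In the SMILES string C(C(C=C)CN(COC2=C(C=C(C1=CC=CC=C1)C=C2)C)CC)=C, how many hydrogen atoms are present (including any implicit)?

27

Hydrogens are implicit in SMILES; fill each atom to its normal valence:
  8 × C (aromatic): 1 H each → 8
  5 × C: 2 H each → 10
  4 × C (aromatic): no H
  3 × C: 1 H each → 3
  2 × C: 3 H each → 6
  1 × N: no H
  1 × O: no H
  Total hydrogens = 27.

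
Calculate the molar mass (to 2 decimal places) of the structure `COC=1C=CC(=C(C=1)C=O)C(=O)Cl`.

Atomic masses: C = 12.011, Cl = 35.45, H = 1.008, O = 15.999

Molecular formula: C9H7ClO3.
M = 9×12.011 + 1×35.45 + 7×1.008 + 3×15.999 = 198.60 g/mol.

198.60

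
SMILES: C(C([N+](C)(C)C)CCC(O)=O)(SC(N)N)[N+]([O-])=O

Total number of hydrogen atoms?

Hydrogens are implicit in SMILES; fill each atom to its normal valence:
  3 × C: 3 H each → 9
  3 × C: 1 H each → 3
  2 × C: 2 H each → 4
  2 × N: 2 H each → 4
  2 × N (charge +1): no H
  2 × O: no H
  1 × C: no H
  1 × O: 1 H
  1 × O (charge -1): no H
  1 × S: no H
  Total hydrogens = 21.

21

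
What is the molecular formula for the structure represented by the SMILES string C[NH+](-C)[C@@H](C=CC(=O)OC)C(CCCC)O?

Heavy atoms from the SMILES: 12 C, 1 N, 3 O.
Implicit hydrogens by atom environment:
  4 × C: 3 H each → 12
  4 × C: 1 H each → 4
  3 × C: 2 H each → 6
  2 × O: no H
  1 × C: no H
  1 × N (charge +1): 1 H
  1 × O: 1 H
  Total hydrogens = 24.
Net charge +1.
Molecular formula: C12H24NO3+

C12H24NO3+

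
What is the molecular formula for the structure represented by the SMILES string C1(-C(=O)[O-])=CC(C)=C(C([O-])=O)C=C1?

Heavy atoms from the SMILES: 9 C, 4 O.
Implicit hydrogens by atom environment:
  3 × C (aromatic): 1 H each → 3
  3 × C (aromatic): no H
  2 × C: no H
  2 × O: no H
  2 × O (charge -1): no H
  1 × C: 3 H
  Total hydrogens = 6.
Net charge -2.
Molecular formula: [C9H6O4]2-

[C9H6O4]2-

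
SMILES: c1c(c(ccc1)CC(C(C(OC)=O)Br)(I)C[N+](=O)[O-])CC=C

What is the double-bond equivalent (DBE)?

Molecular formula from the SMILES: C15H17BrINO4.
DoU = (2C + 2 + N − H − X)/2 = (2·15 + 2 + 1 − 17 − 2)/2 = 14/2 = 7.
(Structurally: 1 ring(s) + 6 π bond(s) = 7.)

7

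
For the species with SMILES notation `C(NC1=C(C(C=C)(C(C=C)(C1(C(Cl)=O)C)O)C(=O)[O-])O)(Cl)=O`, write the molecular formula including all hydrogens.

C13H12Cl2NO6-

Heavy atoms from the SMILES: 13 C, 2 Cl, 1 N, 6 O.
Implicit hydrogens by atom environment:
  8 × C: no H
  3 × O: no H
  2 × C: 2 H each → 4
  2 × C: 1 H each → 2
  2 × Cl: no H
  2 × O: 1 H each → 2
  1 × C: 3 H
  1 × N: 1 H
  1 × O (charge -1): no H
  Total hydrogens = 12.
Net charge -1.
Molecular formula: C13H12Cl2NO6-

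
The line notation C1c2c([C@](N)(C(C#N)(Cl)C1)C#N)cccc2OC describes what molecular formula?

C13H12ClN3O

Heavy atoms from the SMILES: 13 C, 1 Cl, 3 N, 1 O.
Implicit hydrogens by atom environment:
  4 × C: no H
  3 × C (aromatic): 1 H each → 3
  3 × C (aromatic): no H
  2 × C: 2 H each → 4
  2 × N: no H
  1 × C: 3 H
  1 × Cl: no H
  1 × N: 2 H
  1 × O: no H
  Total hydrogens = 12.
Molecular formula: C13H12ClN3O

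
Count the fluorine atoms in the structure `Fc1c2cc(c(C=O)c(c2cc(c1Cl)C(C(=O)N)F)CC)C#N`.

2

The symbol for fluorine appears 2 times in the SMILES.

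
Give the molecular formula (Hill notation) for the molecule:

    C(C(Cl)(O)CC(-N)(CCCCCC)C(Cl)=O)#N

Heavy atoms from the SMILES: 11 C, 2 Cl, 2 N, 2 O.
Implicit hydrogens by atom environment:
  6 × C: 2 H each → 12
  4 × C: no H
  2 × Cl: no H
  1 × C: 3 H
  1 × N: 2 H
  1 × N: no H
  1 × O: 1 H
  1 × O: no H
  Total hydrogens = 18.
Molecular formula: C11H18Cl2N2O2

C11H18Cl2N2O2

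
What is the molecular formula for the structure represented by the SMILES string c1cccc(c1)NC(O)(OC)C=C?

C10H13NO2

Heavy atoms from the SMILES: 10 C, 1 N, 2 O.
Implicit hydrogens by atom environment:
  5 × C (aromatic): 1 H each → 5
  1 × C: 3 H
  1 × C: 2 H
  1 × C: 1 H
  1 × C: no H
  1 × C (aromatic): no H
  1 × N: 1 H
  1 × O: 1 H
  1 × O: no H
  Total hydrogens = 13.
Molecular formula: C10H13NO2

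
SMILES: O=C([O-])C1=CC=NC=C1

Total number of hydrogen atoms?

Hydrogens are implicit in SMILES; fill each atom to its normal valence:
  4 × C (aromatic): 1 H each → 4
  1 × C (aromatic): no H
  1 × C: no H
  1 × N (aromatic): no H
  1 × O: no H
  1 × O (charge -1): no H
  Total hydrogens = 4.

4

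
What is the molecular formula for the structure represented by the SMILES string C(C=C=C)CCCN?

Heavy atoms from the SMILES: 7 C, 1 N.
Implicit hydrogens by atom environment:
  5 × C: 2 H each → 10
  1 × C: 1 H
  1 × C: no H
  1 × N: 2 H
  Total hydrogens = 13.
Molecular formula: C7H13N

C7H13N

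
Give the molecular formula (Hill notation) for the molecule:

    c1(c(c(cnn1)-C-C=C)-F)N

C7H8FN3

Heavy atoms from the SMILES: 7 C, 1 F, 3 N.
Implicit hydrogens by atom environment:
  3 × C (aromatic): no H
  2 × C: 2 H each → 4
  2 × N (aromatic): no H
  1 × C (aromatic): 1 H
  1 × C: 1 H
  1 × F: no H
  1 × N: 2 H
  Total hydrogens = 8.
Molecular formula: C7H8FN3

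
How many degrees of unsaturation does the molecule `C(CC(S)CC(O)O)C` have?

0

Molecular formula from the SMILES: C6H14O2S.
DoU = (2C + 2 + N − H − X)/2 = (2·6 + 2 + 0 − 14 − 0)/2 = 0/2 = 0.
(Structurally: 0 ring(s) + 0 π bond(s) = 0.)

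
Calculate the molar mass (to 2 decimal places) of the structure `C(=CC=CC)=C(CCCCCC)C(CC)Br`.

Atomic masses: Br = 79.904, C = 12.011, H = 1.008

285.27

Molecular formula: C15H25Br.
M = 1×79.904 + 15×12.011 + 25×1.008 = 285.27 g/mol.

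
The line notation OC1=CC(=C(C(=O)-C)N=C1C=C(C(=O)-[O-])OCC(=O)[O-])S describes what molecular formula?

[C12H9NO7S]2-

Heavy atoms from the SMILES: 12 C, 1 N, 7 O, 1 S.
Implicit hydrogens by atom environment:
  4 × C (aromatic): no H
  4 × C: no H
  4 × O: no H
  2 × O (charge -1): no H
  1 × C: 3 H
  1 × C: 2 H
  1 × C (aromatic): 1 H
  1 × C: 1 H
  1 × N (aromatic): no H
  1 × O: 1 H
  1 × S: 1 H
  Total hydrogens = 9.
Net charge -2.
Molecular formula: [C12H9NO7S]2-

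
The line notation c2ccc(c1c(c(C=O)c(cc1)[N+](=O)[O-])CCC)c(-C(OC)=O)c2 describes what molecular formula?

C18H17NO5

Heavy atoms from the SMILES: 18 C, 1 N, 5 O.
Implicit hydrogens by atom environment:
  6 × C (aromatic): 1 H each → 6
  6 × C (aromatic): no H
  4 × O: no H
  2 × C: 3 H each → 6
  2 × C: 2 H each → 4
  1 × C: 1 H
  1 × C: no H
  1 × N (charge +1): no H
  1 × O (charge -1): no H
  Total hydrogens = 17.
Molecular formula: C18H17NO5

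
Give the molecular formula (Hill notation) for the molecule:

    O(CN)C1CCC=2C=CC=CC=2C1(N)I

Heavy atoms from the SMILES: 11 C, 1 I, 2 N, 1 O.
Implicit hydrogens by atom environment:
  4 × C (aromatic): 1 H each → 4
  3 × C: 2 H each → 6
  2 × C (aromatic): no H
  2 × N: 2 H each → 4
  1 × C: 1 H
  1 × C: no H
  1 × I: no H
  1 × O: no H
  Total hydrogens = 15.
Molecular formula: C11H15IN2O

C11H15IN2O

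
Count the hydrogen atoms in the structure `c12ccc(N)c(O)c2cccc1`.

Hydrogens are implicit in SMILES; fill each atom to its normal valence:
  6 × C (aromatic): 1 H each → 6
  4 × C (aromatic): no H
  1 × N: 2 H
  1 × O: 1 H
  Total hydrogens = 9.

9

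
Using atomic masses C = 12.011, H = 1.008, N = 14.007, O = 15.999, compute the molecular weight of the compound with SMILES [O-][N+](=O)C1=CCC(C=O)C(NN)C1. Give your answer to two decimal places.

185.18

Molecular formula: C7H11N3O3.
M = 7×12.011 + 11×1.008 + 3×14.007 + 3×15.999 = 185.18 g/mol.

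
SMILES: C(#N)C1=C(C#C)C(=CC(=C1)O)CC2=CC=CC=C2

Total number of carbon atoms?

16

The symbol for carbon appears 16 times in the SMILES.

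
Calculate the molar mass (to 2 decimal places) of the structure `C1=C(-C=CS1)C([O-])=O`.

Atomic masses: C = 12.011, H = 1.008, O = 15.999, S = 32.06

Molecular formula: C5H3O2S-.
M = 5×12.011 + 3×1.008 + 2×15.999 + 1×32.06 = 127.14 g/mol.

127.14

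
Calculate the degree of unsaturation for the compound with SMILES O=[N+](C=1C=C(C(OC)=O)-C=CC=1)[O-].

6

Molecular formula from the SMILES: C8H7NO4.
DoU = (2C + 2 + N − H − X)/2 = (2·8 + 2 + 1 − 7 − 0)/2 = 12/2 = 6.
(Structurally: 1 ring(s) + 5 π bond(s) = 6.)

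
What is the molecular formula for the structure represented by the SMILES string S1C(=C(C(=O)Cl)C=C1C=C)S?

C7H5ClOS2

Heavy atoms from the SMILES: 7 C, 1 Cl, 1 O, 2 S.
Implicit hydrogens by atom environment:
  3 × C (aromatic): no H
  1 × C: 2 H
  1 × C (aromatic): 1 H
  1 × C: 1 H
  1 × C: no H
  1 × Cl: no H
  1 × O: no H
  1 × S: 1 H
  1 × S (aromatic): no H
  Total hydrogens = 5.
Molecular formula: C7H5ClOS2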